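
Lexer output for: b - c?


Scan left to right, longest-match per lexeme
Tokens: ID(b), OP(-), ID(c)


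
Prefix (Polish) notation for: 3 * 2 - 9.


left-to-right (same/higher precedence on left): tree is (- (* 3 2) 9)
Prefix: - * 3 2 9


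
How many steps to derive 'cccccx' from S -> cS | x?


Derivation: S => cS => ccS => cccS => ccccS => cccccS => cccccx
Steps: 6


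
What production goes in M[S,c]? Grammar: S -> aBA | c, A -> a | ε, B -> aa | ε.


For [S, c]: 'c' ∈ FIRST(c)
Entry: S -> c


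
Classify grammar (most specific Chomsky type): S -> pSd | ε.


Single nonterminal LHS, but p^n d^n is not regular
Classification: Type 2 (Context-Free)


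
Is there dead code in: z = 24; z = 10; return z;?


first assignment to z is overwritten before any read
Dead: 'z = 24'


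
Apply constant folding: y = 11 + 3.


11 + 3 = 14 at compile time
Optimized: y = 14


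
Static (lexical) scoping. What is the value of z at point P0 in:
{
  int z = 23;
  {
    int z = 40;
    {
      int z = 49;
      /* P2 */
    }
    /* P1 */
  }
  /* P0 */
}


z declared in the same block as P0
z = 23


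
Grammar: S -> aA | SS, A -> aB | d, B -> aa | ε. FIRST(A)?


Per alternative of A: FIRST(aB) = {a}; FIRST(d) = {d}
FIRST(A) = {a, d}


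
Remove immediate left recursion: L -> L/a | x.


Left-recursive alternatives: L/a; non-recursive: x
Introduce L': L -> xL', L' -> /aL' | ε


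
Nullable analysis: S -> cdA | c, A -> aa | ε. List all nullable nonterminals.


A nonterminal is nullable iff some alternative derives ε (directly, or every symbol in it is nullable)
Nullable: {A}


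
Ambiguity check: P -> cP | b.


right-linear, alternatives start with distinct terminals 'c' vs 'b': unique leftmost derivation
Unambiguous


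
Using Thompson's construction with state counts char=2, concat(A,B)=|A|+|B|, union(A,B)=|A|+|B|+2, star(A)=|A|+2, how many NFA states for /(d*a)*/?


Syntax tree has 2 char leaf(s), 0 union(s), 2 star(s)
chars contribute 2×2 = 4; each union adds +2; each star adds +2
Total: 4 + 0 + 4 = 8 states


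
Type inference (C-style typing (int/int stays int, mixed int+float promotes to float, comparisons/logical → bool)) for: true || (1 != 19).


Operand types: bool || bool
Rule: logical operators take bool operands and yield bool
Result type: bool


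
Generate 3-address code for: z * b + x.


Break into single-operator statements:
t1 = z * b
t2 = t1 + x


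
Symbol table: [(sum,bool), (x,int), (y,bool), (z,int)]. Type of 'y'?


Lookup 'y' → type bool


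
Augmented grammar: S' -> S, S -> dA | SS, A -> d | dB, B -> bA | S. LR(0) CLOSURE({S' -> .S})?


Start: S' -> .S
For each item with dot before a nonterminal B, add B -> .γ for every B-production
Closure: [S' -> .S, S -> .dA, S -> .SS]


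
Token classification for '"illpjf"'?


Pattern: double-quoted sequence
Type: STRING_LITERAL


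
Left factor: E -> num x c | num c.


Common prefix: 'num'
Factored: E -> num E', E' -> x c | c


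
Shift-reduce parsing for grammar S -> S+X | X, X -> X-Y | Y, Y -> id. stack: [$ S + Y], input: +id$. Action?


'Y' (not preceded by X-) is the handle for X -> Y
Action: reduce (X -> Y)


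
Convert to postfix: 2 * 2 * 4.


Left to right (same or higher precedence on left)
Postfix: 2 2 * 4 *


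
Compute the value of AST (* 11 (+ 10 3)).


Evaluate inner: (+ 10 3) = 13
Evaluate root: (* 11 13) = 143
Result: 143


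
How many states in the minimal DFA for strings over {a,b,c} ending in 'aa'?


Track the longest suffix of input matching a prefix of 'aa': 3 classes (prefixes of length 0..2)
Minimal DFA: 3 states


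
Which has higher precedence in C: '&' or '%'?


'%' is multiplicative (level 10); '&' is bitwise AND (level 5)
Higher level binds tighter
'%' has higher precedence than '&'


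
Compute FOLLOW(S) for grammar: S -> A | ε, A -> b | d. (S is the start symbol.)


$ ∈ FOLLOW(S). For each A -> αBβ: add FIRST(β)\{ε} to FOLLOW(B); if β nullable, add FOLLOW(A).
FOLLOW(S) = {$}


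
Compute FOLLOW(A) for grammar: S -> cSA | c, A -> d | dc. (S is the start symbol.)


$ ∈ FOLLOW(S). For each A -> αBβ: add FIRST(β)\{ε} to FOLLOW(B); if β nullable, add FOLLOW(A).
FOLLOW(A) = {$, d}


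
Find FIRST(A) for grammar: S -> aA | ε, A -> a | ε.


Per alternative of A: FIRST(a) = {a}; FIRST(ε) = {ε}
FIRST(A) = {a, ε}


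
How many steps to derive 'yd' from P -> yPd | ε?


Derivation: P => yPd => yd
Steps: 2


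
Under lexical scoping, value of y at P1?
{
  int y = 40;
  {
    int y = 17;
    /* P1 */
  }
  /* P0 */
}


y declared in the same block as P1
y = 17


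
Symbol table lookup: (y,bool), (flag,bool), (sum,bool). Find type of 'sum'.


Lookup 'sum' → type bool


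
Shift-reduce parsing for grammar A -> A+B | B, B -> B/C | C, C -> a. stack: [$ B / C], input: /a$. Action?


handle 'B/C' on top
Action: reduce (B -> B/C)


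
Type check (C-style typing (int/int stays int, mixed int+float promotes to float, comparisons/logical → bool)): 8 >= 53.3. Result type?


Operand types: int >= float
Rule: comparison yields bool
Result type: bool


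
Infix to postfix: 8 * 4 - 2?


Left to right (same or higher precedence on left)
Postfix: 8 4 * 2 -


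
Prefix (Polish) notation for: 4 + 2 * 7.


'*' binds tighter: tree is (+ 4 (* 2 7))
Prefix: + 4 * 2 7


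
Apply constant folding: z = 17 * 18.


17 * 18 = 306 at compile time
Optimized: z = 306


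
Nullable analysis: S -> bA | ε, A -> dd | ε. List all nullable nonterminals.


A nonterminal is nullable iff some alternative derives ε (directly, or every symbol in it is nullable)
Nullable: {A, S}


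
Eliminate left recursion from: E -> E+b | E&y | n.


Left-recursive alternatives: E+b, E&y; non-recursive: n
Introduce E': E -> nE', E' -> +bE' | &yE' | ε


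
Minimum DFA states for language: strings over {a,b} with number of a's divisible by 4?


Track (count of a) mod 4: states 0..3, accept at 0
Minimal DFA: 4 states


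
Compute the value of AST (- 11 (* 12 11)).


Evaluate inner: (* 12 11) = 132
Evaluate root: (- 11 132) = -121
Result: -121


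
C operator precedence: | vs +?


'+' is additive (level 9); '|' is bitwise OR (level 3)
Higher level binds tighter
'+' has higher precedence than '|'


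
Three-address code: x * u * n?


Break into single-operator statements:
t1 = x * u
t2 = t1 * n


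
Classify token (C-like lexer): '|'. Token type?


Pattern: operator symbol
Type: OPERATOR


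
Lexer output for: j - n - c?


Scan left to right, longest-match per lexeme
Tokens: ID(j), OP(-), ID(n), OP(-), ID(c)


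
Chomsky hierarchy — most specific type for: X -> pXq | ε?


Single nonterminal LHS, but p^n q^n is not regular
Classification: Type 2 (Context-Free)


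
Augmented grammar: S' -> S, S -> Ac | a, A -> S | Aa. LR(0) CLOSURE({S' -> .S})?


Start: S' -> .S
For each item with dot before a nonterminal B, add B -> .γ for every B-production
Closure: [S' -> .S, S -> .Ac, S -> .a, A -> .S, A -> .Aa]


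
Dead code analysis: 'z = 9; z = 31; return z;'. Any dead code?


first assignment to z is overwritten before any read
Dead: 'z = 9'


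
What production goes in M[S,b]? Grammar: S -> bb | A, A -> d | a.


For [S, b]: 'b' ∈ FIRST(bb)
Entry: S -> bb


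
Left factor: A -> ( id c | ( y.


Common prefix: '('
Factored: A -> ( A', A' -> id c | y


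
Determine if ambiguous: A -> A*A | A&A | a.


'a*a&a' has two parse trees (no precedence encoded between * and &)
Ambiguous


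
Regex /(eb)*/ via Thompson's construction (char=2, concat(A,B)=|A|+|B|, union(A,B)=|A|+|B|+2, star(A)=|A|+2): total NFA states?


Syntax tree has 2 char leaf(s), 0 union(s), 1 star(s)
chars contribute 2×2 = 4; each union adds +2; each star adds +2
Total: 4 + 0 + 2 = 6 states


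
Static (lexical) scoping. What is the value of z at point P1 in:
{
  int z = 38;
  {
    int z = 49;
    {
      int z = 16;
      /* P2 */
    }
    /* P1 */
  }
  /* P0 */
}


z declared in the same block as P1
z = 49


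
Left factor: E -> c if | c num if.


Common prefix: 'c'
Factored: E -> c E', E' -> if | num if


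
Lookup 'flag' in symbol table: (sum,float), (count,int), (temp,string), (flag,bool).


Lookup 'flag' → type bool


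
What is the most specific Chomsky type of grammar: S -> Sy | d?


Left-linear: every RHS is a terminal or one nonterminal followed by a terminal
Classification: Type 3 (Regular)


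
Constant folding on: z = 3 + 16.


3 + 16 = 19 at compile time
Optimized: z = 19


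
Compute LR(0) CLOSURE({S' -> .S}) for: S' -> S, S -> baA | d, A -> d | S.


Start: S' -> .S
For each item with dot before a nonterminal B, add B -> .γ for every B-production
Closure: [S' -> .S, S -> .baA, S -> .d]


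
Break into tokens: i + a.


Scan left to right, longest-match per lexeme
Tokens: ID(i), OP(+), ID(a)


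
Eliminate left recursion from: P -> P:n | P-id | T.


Left-recursive alternatives: P:n, P-id; non-recursive: T
Introduce P': P -> TP', P' -> :nP' | -idP' | ε


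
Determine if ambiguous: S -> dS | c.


right-linear, alternatives start with distinct terminals 'd' vs 'c': unique leftmost derivation
Unambiguous


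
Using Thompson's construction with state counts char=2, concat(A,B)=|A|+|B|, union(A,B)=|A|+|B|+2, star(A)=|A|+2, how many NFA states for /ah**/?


Syntax tree has 2 char leaf(s), 0 union(s), 2 star(s)
chars contribute 2×2 = 4; each union adds +2; each star adds +2
Total: 4 + 0 + 4 = 8 states


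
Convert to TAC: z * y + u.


Break into single-operator statements:
t1 = z * y
t2 = t1 + u


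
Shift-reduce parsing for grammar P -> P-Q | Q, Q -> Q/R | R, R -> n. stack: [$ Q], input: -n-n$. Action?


lookahead ∉ {/} so Q won't extend; reduce P -> Q
Action: reduce (P -> Q)


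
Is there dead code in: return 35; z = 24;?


statement follows a return and is unreachable
Dead: 'z = 24'


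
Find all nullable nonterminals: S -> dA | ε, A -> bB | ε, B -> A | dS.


A nonterminal is nullable iff some alternative derives ε (directly, or every symbol in it is nullable)
Nullable: {A, B, S}


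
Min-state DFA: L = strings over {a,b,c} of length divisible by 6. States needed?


Track length mod 6: states 0..5, accept at 0
Minimal DFA: 6 states


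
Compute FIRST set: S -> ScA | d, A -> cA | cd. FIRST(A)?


Per alternative of A: FIRST(cA) = {c}; FIRST(cd) = {c}
FIRST(A) = {c}


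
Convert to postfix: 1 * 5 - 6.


Left to right (same or higher precedence on left)
Postfix: 1 5 * 6 -


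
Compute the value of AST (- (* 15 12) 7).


Evaluate inner: (* 15 12) = 180
Evaluate root: (- 180 7) = 173
Result: 173


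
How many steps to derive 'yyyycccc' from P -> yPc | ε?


Derivation: P => yPc => yyPcc => yyyPccc => yyyyPcccc => yyyycccc
Steps: 5


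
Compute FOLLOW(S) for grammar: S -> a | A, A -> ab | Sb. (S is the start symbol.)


$ ∈ FOLLOW(S). For each A -> αBβ: add FIRST(β)\{ε} to FOLLOW(B); if β nullable, add FOLLOW(A).
FOLLOW(S) = {$, b}


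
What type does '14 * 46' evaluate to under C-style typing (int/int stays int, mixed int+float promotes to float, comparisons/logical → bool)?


Operand types: int * int
Rule: mixed int/float promotes to float; int/int stays int
Result type: int


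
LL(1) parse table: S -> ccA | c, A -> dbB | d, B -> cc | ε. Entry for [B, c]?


For [B, c]: 'c' ∈ FIRST(cc)
Entry: B -> cc


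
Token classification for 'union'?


Pattern: reserved word
Type: KEYWORD


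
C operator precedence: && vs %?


'%' is multiplicative (level 10); '&&' is logical AND (level 2)
Higher level binds tighter
'%' has higher precedence than '&&'


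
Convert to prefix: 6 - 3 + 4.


left-to-right (same/higher precedence on left): tree is (+ (- 6 3) 4)
Prefix: + - 6 3 4


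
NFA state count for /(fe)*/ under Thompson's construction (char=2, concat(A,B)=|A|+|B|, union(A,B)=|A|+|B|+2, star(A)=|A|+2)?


Syntax tree has 2 char leaf(s), 0 union(s), 1 star(s)
chars contribute 2×2 = 4; each union adds +2; each star adds +2
Total: 4 + 0 + 2 = 6 states


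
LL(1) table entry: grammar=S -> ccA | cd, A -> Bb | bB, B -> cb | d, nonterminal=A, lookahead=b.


For [A, b]: 'b' ∈ FIRST(bB)
Entry: A -> bB


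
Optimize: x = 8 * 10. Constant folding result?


8 * 10 = 80 at compile time
Optimized: x = 80


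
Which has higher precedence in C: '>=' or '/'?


'/' is multiplicative (level 10); '>=' is relational (level 7)
Higher level binds tighter
'/' has higher precedence than '>='


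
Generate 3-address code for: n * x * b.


Break into single-operator statements:
t1 = n * x
t2 = t1 * b


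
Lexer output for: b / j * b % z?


Scan left to right, longest-match per lexeme
Tokens: ID(b), OP(/), ID(j), OP(*), ID(b), OP(%), ID(z)


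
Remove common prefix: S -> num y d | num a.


Common prefix: 'num'
Factored: S -> num S', S' -> y d | a


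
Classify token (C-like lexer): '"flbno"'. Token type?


Pattern: double-quoted sequence
Type: STRING_LITERAL


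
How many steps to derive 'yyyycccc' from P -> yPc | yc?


Derivation: P => yPc => yyPcc => yyyPccc => yyyycccc
Steps: 4


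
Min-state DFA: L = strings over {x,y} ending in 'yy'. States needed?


Track the longest suffix of input matching a prefix of 'yy': 3 classes (prefixes of length 0..2)
Minimal DFA: 3 states


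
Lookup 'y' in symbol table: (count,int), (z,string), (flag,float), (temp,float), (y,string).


Lookup 'y' → type string


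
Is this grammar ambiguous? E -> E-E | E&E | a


'a-a&a' has two parse trees (no precedence encoded between - and &)
Ambiguous


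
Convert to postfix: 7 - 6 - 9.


Left to right (same or higher precedence on left)
Postfix: 7 6 - 9 -


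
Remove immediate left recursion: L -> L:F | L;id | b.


Left-recursive alternatives: L:F, L;id; non-recursive: b
Introduce L': L -> bL', L' -> :FL' | ;idL' | ε


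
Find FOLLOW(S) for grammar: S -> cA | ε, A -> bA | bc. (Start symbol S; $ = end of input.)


$ ∈ FOLLOW(S). For each A -> αBβ: add FIRST(β)\{ε} to FOLLOW(B); if β nullable, add FOLLOW(A).
FOLLOW(S) = {$}


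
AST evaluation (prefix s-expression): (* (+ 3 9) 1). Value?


Evaluate inner: (+ 3 9) = 12
Evaluate root: (* 12 1) = 12
Result: 12


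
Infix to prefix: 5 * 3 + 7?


left-to-right (same/higher precedence on left): tree is (+ (* 5 3) 7)
Prefix: + * 5 3 7


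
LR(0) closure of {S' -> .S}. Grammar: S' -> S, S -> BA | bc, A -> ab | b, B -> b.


Start: S' -> .S
For each item with dot before a nonterminal B, add B -> .γ for every B-production
Closure: [S' -> .S, S -> .BA, S -> .bc, B -> .b]


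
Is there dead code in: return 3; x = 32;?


statement follows a return and is unreachable
Dead: 'x = 32'


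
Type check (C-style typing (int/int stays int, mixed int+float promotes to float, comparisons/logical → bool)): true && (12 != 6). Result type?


Operand types: bool && bool
Rule: logical operators take bool operands and yield bool
Result type: bool


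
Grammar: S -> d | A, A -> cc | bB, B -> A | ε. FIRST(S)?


Per alternative of S: FIRST(d) = {d}; FIRST(A) = {b, c}
FIRST(S) = {b, c, d}


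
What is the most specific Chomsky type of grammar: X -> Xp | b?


Left-linear: every RHS is a terminal or one nonterminal followed by a terminal
Classification: Type 3 (Regular)


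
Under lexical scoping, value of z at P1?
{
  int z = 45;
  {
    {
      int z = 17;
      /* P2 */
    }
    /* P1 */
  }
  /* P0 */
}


P1's block does not declare z; resolves to the enclosing declaration at depth 0
z = 45


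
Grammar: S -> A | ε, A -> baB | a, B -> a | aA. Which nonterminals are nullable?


A nonterminal is nullable iff some alternative derives ε (directly, or every symbol in it is nullable)
Nullable: {S}


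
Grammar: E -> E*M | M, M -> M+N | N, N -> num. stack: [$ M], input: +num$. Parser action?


shift '+' to continue M -> M+N
Action: shift


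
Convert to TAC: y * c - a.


Break into single-operator statements:
t1 = y * c
t2 = t1 - a


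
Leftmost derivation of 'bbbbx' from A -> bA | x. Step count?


Derivation: A => bA => bbA => bbbA => bbbbA => bbbbx
Steps: 5


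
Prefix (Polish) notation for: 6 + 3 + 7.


left-to-right (same/higher precedence on left): tree is (+ (+ 6 3) 7)
Prefix: + + 6 3 7


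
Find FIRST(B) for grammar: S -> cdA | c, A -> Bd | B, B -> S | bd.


Per alternative of B: FIRST(S) = {c}; FIRST(bd) = {b}
FIRST(B) = {b, c}


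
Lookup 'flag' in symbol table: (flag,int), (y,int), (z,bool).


Lookup 'flag' → type int


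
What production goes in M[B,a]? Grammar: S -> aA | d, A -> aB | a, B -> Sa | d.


For [B, a]: 'a' ∈ FIRST(Sa)
Entry: B -> Sa


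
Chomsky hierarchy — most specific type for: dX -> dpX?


LHS has context (more than one symbol) and |LHS| ≤ |RHS|
Classification: Type 1 (Context-Sensitive)


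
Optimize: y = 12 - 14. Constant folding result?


12 - 14 = -2 at compile time
Optimized: y = -2


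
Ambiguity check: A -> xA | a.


right-linear, alternatives start with distinct terminals 'x' vs 'a': unique leftmost derivation
Unambiguous


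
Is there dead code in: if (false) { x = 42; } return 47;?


condition is constant false, so the whole block is unreachable
Dead: 'if (false) { x = 42; }'


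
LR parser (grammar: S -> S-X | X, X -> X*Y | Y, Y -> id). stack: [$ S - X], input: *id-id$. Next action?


'*' can extend X; shift to build X -> X*Y
Action: shift


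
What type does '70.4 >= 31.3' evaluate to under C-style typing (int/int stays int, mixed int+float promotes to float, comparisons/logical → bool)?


Operand types: float >= float
Rule: comparison yields bool
Result type: bool


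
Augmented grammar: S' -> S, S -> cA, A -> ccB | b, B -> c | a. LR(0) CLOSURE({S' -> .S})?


Start: S' -> .S
For each item with dot before a nonterminal B, add B -> .γ for every B-production
Closure: [S' -> .S, S -> .cA]


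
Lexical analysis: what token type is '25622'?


Pattern: digits only
Type: INTEGER_LITERAL


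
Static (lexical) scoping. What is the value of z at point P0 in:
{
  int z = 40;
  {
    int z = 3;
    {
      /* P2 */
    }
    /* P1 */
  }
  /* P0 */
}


z declared in the same block as P0
z = 40


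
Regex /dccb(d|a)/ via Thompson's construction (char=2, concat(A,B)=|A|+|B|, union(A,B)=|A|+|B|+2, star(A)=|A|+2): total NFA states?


Syntax tree has 6 char leaf(s), 1 union(s), 0 star(s)
chars contribute 6×2 = 12; each union adds +2; each star adds +2
Total: 12 + 2 + 0 = 14 states


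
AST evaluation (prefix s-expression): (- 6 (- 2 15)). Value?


Evaluate inner: (- 2 15) = -13
Evaluate root: (- 6 -13) = 19
Result: 19


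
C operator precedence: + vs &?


'+' is additive (level 9); '&' is bitwise AND (level 5)
Higher level binds tighter
'+' has higher precedence than '&'


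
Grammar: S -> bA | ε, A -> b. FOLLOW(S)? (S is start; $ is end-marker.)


$ ∈ FOLLOW(S). For each A -> αBβ: add FIRST(β)\{ε} to FOLLOW(B); if β nullable, add FOLLOW(A).
FOLLOW(S) = {$}


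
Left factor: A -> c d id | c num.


Common prefix: 'c'
Factored: A -> c A', A' -> d id | num


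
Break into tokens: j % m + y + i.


Scan left to right, longest-match per lexeme
Tokens: ID(j), OP(%), ID(m), OP(+), ID(y), OP(+), ID(i)


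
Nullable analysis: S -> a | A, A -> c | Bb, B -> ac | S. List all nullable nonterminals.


A nonterminal is nullable iff some alternative derives ε (directly, or every symbol in it is nullable)
Nullable: {}


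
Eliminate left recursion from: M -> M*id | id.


Left-recursive alternatives: M*id; non-recursive: id
Introduce M': M -> idM', M' -> *idM' | ε


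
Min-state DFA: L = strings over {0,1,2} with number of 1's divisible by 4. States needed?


Track (count of 1) mod 4: states 0..3, accept at 0
Minimal DFA: 4 states


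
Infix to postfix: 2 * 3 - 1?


Left to right (same or higher precedence on left)
Postfix: 2 3 * 1 -


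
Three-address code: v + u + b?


Break into single-operator statements:
t1 = v + u
t2 = t1 + b


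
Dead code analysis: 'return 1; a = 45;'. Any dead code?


statement follows a return and is unreachable
Dead: 'a = 45'


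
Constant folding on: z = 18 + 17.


18 + 17 = 35 at compile time
Optimized: z = 35


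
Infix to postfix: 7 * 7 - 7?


Left to right (same or higher precedence on left)
Postfix: 7 7 * 7 -


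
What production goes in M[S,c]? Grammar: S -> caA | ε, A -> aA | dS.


For [S, c]: 'c' ∈ FIRST(caA)
Entry: S -> caA


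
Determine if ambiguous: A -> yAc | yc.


balanced y^n…c^n: each string has a unique parse
Unambiguous


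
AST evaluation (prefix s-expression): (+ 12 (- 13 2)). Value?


Evaluate inner: (- 13 2) = 11
Evaluate root: (+ 12 11) = 23
Result: 23


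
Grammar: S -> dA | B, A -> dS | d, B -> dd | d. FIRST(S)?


Per alternative of S: FIRST(dA) = {d}; FIRST(B) = {d}
FIRST(S) = {d}


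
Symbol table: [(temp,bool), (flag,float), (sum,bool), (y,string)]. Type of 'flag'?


Lookup 'flag' → type float


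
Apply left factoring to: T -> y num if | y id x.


Common prefix: 'y'
Factored: T -> y T', T' -> num if | id x


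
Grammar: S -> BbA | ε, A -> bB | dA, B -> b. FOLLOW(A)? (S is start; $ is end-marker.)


$ ∈ FOLLOW(S). For each A -> αBβ: add FIRST(β)\{ε} to FOLLOW(B); if β nullable, add FOLLOW(A).
FOLLOW(A) = {$}


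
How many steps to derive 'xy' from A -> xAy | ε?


Derivation: A => xAy => xy
Steps: 2


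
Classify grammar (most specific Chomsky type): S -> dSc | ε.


Single nonterminal LHS, but d^n c^n is not regular
Classification: Type 2 (Context-Free)


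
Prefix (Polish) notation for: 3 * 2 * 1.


left-to-right (same/higher precedence on left): tree is (* (* 3 2) 1)
Prefix: * * 3 2 1


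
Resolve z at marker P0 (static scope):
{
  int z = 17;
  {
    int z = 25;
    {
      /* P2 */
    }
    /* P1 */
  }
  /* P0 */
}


z declared in the same block as P0
z = 17


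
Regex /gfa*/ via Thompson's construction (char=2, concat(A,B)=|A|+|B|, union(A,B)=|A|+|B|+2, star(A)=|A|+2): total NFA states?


Syntax tree has 3 char leaf(s), 0 union(s), 1 star(s)
chars contribute 3×2 = 6; each union adds +2; each star adds +2
Total: 6 + 0 + 2 = 8 states


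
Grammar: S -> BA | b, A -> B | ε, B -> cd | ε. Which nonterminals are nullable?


A nonterminal is nullable iff some alternative derives ε (directly, or every symbol in it is nullable)
Nullable: {A, B, S}


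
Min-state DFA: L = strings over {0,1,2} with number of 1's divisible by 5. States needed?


Track (count of 1) mod 5: states 0..4, accept at 0
Minimal DFA: 5 states


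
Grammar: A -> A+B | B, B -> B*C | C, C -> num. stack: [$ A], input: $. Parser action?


start symbol A on stack, input exhausted
Action: accept


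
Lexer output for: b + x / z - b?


Scan left to right, longest-match per lexeme
Tokens: ID(b), OP(+), ID(x), OP(/), ID(z), OP(-), ID(b)


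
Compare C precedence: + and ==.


'+' is additive (level 9); '==' is equality (level 6)
Higher level binds tighter
'+' has higher precedence than '=='


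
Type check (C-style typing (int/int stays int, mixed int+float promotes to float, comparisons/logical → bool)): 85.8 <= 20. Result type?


Operand types: float <= int
Rule: comparison yields bool
Result type: bool


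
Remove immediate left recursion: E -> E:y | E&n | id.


Left-recursive alternatives: E:y, E&n; non-recursive: id
Introduce E': E -> idE', E' -> :yE' | &nE' | ε


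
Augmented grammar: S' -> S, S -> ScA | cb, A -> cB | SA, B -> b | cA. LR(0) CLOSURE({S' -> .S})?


Start: S' -> .S
For each item with dot before a nonterminal B, add B -> .γ for every B-production
Closure: [S' -> .S, S -> .ScA, S -> .cb]


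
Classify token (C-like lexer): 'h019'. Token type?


Pattern: letter/underscore followed by alphanumerics, not a keyword
Type: IDENTIFIER


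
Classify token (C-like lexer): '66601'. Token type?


Pattern: digits only
Type: INTEGER_LITERAL


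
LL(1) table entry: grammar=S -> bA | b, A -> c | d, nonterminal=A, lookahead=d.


For [A, d]: 'd' ∈ FIRST(d)
Entry: A -> d


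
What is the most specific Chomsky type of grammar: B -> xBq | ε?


Single nonterminal LHS, but x^n q^n is not regular
Classification: Type 2 (Context-Free)


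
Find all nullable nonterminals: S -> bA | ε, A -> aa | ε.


A nonterminal is nullable iff some alternative derives ε (directly, or every symbol in it is nullable)
Nullable: {A, S}


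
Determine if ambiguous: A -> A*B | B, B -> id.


precedence layered via separate nonterminal B: deterministic
Unambiguous


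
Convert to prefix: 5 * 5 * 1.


left-to-right (same/higher precedence on left): tree is (* (* 5 5) 1)
Prefix: * * 5 5 1


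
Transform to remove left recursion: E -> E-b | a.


Left-recursive alternatives: E-b; non-recursive: a
Introduce E': E -> aE', E' -> -bE' | ε


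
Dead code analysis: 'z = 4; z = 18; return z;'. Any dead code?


first assignment to z is overwritten before any read
Dead: 'z = 4'


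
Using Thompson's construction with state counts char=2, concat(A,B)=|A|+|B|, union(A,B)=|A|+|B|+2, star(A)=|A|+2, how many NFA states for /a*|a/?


Syntax tree has 2 char leaf(s), 1 union(s), 1 star(s)
chars contribute 2×2 = 4; each union adds +2; each star adds +2
Total: 4 + 2 + 2 = 8 states


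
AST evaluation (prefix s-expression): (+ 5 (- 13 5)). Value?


Evaluate inner: (- 13 5) = 8
Evaluate root: (+ 5 8) = 13
Result: 13


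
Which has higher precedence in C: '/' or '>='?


'/' is multiplicative (level 10); '>=' is relational (level 7)
Higher level binds tighter
'/' has higher precedence than '>='


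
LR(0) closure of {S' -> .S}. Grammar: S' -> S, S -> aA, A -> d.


Start: S' -> .S
For each item with dot before a nonterminal B, add B -> .γ for every B-production
Closure: [S' -> .S, S -> .aA]


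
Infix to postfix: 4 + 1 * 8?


* has higher precedence, evaluate 1*8 first
Postfix: 4 1 8 * +


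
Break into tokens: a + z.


Scan left to right, longest-match per lexeme
Tokens: ID(a), OP(+), ID(z)


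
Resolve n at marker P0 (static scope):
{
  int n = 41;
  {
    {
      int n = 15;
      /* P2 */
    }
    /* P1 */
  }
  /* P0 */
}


n declared in the same block as P0
n = 41


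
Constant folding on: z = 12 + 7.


12 + 7 = 19 at compile time
Optimized: z = 19


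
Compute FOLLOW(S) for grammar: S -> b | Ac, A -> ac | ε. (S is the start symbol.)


$ ∈ FOLLOW(S). For each A -> αBβ: add FIRST(β)\{ε} to FOLLOW(B); if β nullable, add FOLLOW(A).
FOLLOW(S) = {$}


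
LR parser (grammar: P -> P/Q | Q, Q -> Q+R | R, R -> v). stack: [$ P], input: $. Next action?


start symbol P on stack, input exhausted
Action: accept


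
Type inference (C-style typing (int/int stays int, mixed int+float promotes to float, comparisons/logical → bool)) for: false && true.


Operand types: bool && bool
Rule: logical operators take bool operands and yield bool
Result type: bool


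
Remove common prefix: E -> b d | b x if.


Common prefix: 'b'
Factored: E -> b E', E' -> d | x if


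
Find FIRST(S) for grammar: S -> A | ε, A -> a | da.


Per alternative of S: FIRST(A) = {a, d}; FIRST(ε) = {ε}
FIRST(S) = {a, d, ε}


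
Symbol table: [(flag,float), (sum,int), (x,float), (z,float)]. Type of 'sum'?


Lookup 'sum' → type int


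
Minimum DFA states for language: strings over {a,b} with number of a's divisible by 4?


Track (count of a) mod 4: states 0..3, accept at 0
Minimal DFA: 4 states


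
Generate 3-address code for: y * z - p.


Break into single-operator statements:
t1 = y * z
t2 = t1 - p


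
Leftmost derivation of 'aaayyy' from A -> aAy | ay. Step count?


Derivation: A => aAy => aaAyy => aaayyy
Steps: 3


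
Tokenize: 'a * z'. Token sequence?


Scan left to right, longest-match per lexeme
Tokens: ID(a), OP(*), ID(z)


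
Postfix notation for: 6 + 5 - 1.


Left to right (same or higher precedence on left)
Postfix: 6 5 + 1 -


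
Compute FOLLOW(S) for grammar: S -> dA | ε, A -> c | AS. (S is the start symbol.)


$ ∈ FOLLOW(S). For each A -> αBβ: add FIRST(β)\{ε} to FOLLOW(B); if β nullable, add FOLLOW(A).
FOLLOW(S) = {$, d}


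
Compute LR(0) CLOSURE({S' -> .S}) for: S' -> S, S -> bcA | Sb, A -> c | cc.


Start: S' -> .S
For each item with dot before a nonterminal B, add B -> .γ for every B-production
Closure: [S' -> .S, S -> .bcA, S -> .Sb]


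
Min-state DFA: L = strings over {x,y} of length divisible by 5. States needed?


Track length mod 5: states 0..4, accept at 0
Minimal DFA: 5 states


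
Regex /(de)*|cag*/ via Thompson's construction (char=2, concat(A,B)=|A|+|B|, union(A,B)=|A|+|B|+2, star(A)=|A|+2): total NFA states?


Syntax tree has 5 char leaf(s), 1 union(s), 2 star(s)
chars contribute 5×2 = 10; each union adds +2; each star adds +2
Total: 10 + 2 + 4 = 16 states


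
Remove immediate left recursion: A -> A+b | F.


Left-recursive alternatives: A+b; non-recursive: F
Introduce A': A -> FA', A' -> +bA' | ε


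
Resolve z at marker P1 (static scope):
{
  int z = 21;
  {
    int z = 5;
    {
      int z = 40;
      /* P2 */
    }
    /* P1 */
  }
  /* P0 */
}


z declared in the same block as P1
z = 5


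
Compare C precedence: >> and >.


'>>' is shift (level 8); '>' is relational (level 7)
Higher level binds tighter
'>>' has higher precedence than '>'


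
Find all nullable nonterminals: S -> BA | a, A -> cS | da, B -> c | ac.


A nonterminal is nullable iff some alternative derives ε (directly, or every symbol in it is nullable)
Nullable: {}


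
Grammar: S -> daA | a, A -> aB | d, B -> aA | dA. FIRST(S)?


Per alternative of S: FIRST(daA) = {d}; FIRST(a) = {a}
FIRST(S) = {a, d}


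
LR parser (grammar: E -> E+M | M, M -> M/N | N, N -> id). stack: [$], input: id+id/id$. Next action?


no handle on stack; shift 'id'
Action: shift


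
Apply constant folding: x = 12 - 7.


12 - 7 = 5 at compile time
Optimized: x = 5


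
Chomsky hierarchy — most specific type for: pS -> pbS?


LHS has context (more than one symbol) and |LHS| ≤ |RHS|
Classification: Type 1 (Context-Sensitive)


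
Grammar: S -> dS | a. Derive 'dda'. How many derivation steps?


Derivation: S => dS => ddS => dda
Steps: 3


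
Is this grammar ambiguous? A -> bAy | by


balanced b^n…y^n: each string has a unique parse
Unambiguous


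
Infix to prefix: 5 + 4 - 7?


left-to-right (same/higher precedence on left): tree is (- (+ 5 4) 7)
Prefix: - + 5 4 7


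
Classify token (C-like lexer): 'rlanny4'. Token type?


Pattern: letter/underscore followed by alphanumerics, not a keyword
Type: IDENTIFIER


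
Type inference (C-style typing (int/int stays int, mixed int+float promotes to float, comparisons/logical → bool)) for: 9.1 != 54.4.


Operand types: float != float
Rule: comparison yields bool
Result type: bool


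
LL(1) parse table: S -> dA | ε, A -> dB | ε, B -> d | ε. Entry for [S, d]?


For [S, d]: 'd' ∈ FIRST(dA)
Entry: S -> dA


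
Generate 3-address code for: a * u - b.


Break into single-operator statements:
t1 = a * u
t2 = t1 - b


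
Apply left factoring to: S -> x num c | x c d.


Common prefix: 'x'
Factored: S -> x S', S' -> num c | c d


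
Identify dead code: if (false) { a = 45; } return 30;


condition is constant false, so the whole block is unreachable
Dead: 'if (false) { a = 45; }'


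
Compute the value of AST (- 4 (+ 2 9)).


Evaluate inner: (+ 2 9) = 11
Evaluate root: (- 4 11) = -7
Result: -7


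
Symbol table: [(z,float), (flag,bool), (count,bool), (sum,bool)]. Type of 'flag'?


Lookup 'flag' → type bool


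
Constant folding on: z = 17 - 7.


17 - 7 = 10 at compile time
Optimized: z = 10


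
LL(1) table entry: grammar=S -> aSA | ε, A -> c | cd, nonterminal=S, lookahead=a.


For [S, a]: 'a' ∈ FIRST(aSA)
Entry: S -> aSA


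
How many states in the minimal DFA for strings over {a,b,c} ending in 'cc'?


Track the longest suffix of input matching a prefix of 'cc': 3 classes (prefixes of length 0..2)
Minimal DFA: 3 states


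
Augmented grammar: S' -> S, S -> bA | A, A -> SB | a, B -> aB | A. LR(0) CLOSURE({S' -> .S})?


Start: S' -> .S
For each item with dot before a nonterminal B, add B -> .γ for every B-production
Closure: [S' -> .S, S -> .bA, S -> .A, A -> .SB, A -> .a]


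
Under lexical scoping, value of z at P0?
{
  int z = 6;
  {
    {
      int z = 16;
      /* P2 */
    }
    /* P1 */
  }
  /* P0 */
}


z declared in the same block as P0
z = 6


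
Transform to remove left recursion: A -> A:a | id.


Left-recursive alternatives: A:a; non-recursive: id
Introduce A': A -> idA', A' -> :aA' | ε


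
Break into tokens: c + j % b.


Scan left to right, longest-match per lexeme
Tokens: ID(c), OP(+), ID(j), OP(%), ID(b)


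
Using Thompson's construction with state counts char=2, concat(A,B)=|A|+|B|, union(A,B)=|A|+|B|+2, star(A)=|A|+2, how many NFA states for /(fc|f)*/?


Syntax tree has 3 char leaf(s), 1 union(s), 1 star(s)
chars contribute 3×2 = 6; each union adds +2; each star adds +2
Total: 6 + 2 + 2 = 10 states


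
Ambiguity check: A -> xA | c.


right-linear, alternatives start with distinct terminals 'x' vs 'c': unique leftmost derivation
Unambiguous


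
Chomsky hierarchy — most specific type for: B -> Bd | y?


Left-linear: every RHS is a terminal or one nonterminal followed by a terminal
Classification: Type 3 (Regular)


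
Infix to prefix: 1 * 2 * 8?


left-to-right (same/higher precedence on left): tree is (* (* 1 2) 8)
Prefix: * * 1 2 8


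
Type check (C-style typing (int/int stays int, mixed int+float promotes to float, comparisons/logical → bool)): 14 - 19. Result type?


Operand types: int - int
Rule: mixed int/float promotes to float; int/int stays int
Result type: int


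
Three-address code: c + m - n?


Break into single-operator statements:
t1 = c + m
t2 = t1 - n


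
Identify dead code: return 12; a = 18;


statement follows a return and is unreachable
Dead: 'a = 18'


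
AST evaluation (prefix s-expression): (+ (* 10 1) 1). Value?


Evaluate inner: (* 10 1) = 10
Evaluate root: (+ 10 1) = 11
Result: 11


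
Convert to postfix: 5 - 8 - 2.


Left to right (same or higher precedence on left)
Postfix: 5 8 - 2 -


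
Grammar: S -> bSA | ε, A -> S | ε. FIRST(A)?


Per alternative of A: FIRST(S) = {b, ε}; FIRST(ε) = {ε}
FIRST(A) = {b, ε}


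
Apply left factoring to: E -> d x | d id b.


Common prefix: 'd'
Factored: E -> d E', E' -> x | id b


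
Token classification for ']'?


Pattern: delimiter/punctuation
Type: PUNCTUATION


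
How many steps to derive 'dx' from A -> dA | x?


Derivation: A => dA => dx
Steps: 2


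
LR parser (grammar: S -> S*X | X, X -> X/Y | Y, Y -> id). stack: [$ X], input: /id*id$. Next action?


shift '/' to continue X -> X/Y
Action: shift


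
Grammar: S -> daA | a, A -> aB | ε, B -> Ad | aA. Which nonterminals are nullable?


A nonterminal is nullable iff some alternative derives ε (directly, or every symbol in it is nullable)
Nullable: {A}


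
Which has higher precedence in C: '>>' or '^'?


'>>' is shift (level 8); '^' is bitwise XOR (level 4)
Higher level binds tighter
'>>' has higher precedence than '^'


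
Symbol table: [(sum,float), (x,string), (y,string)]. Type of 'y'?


Lookup 'y' → type string


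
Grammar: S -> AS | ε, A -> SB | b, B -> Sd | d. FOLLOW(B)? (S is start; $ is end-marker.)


$ ∈ FOLLOW(S). For each A -> αBβ: add FIRST(β)\{ε} to FOLLOW(B); if β nullable, add FOLLOW(A).
FOLLOW(B) = {$, b, d}


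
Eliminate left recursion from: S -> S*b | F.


Left-recursive alternatives: S*b; non-recursive: F
Introduce S': S -> FS', S' -> *bS' | ε


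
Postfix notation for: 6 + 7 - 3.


Left to right (same or higher precedence on left)
Postfix: 6 7 + 3 -


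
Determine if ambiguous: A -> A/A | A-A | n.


'n/n-n' has two parse trees (no precedence encoded between / and -)
Ambiguous


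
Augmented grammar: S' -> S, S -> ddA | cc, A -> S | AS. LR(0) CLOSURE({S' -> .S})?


Start: S' -> .S
For each item with dot before a nonterminal B, add B -> .γ for every B-production
Closure: [S' -> .S, S -> .ddA, S -> .cc]


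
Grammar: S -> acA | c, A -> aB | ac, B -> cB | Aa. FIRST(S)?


Per alternative of S: FIRST(acA) = {a}; FIRST(c) = {c}
FIRST(S) = {a, c}


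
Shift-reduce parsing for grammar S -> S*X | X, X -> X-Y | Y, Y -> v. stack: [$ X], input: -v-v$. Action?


shift '-' to continue X -> X-Y
Action: shift


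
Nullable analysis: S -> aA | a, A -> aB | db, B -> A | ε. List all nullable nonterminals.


A nonterminal is nullable iff some alternative derives ε (directly, or every symbol in it is nullable)
Nullable: {B}


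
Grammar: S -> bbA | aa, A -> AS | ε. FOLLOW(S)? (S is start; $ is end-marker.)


$ ∈ FOLLOW(S). For each A -> αBβ: add FIRST(β)\{ε} to FOLLOW(B); if β nullable, add FOLLOW(A).
FOLLOW(S) = {$, a, b}


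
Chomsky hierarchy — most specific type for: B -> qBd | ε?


Single nonterminal LHS, but q^n d^n is not regular
Classification: Type 2 (Context-Free)


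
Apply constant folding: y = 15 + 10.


15 + 10 = 25 at compile time
Optimized: y = 25


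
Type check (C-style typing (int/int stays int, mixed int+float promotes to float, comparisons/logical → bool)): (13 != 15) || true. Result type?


Operand types: bool || bool
Rule: logical operators take bool operands and yield bool
Result type: bool


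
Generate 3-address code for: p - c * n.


Break into single-operator statements:
t1 = c * n
t2 = p - t1


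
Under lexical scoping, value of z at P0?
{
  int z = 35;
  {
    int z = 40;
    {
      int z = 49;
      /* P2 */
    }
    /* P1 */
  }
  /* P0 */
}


z declared in the same block as P0
z = 35


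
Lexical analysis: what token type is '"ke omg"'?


Pattern: double-quoted sequence
Type: STRING_LITERAL


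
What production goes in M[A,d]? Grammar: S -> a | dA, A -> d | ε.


For [A, d]: 'd' ∈ FIRST(d)
Entry: A -> d


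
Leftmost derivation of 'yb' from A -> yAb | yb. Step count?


Derivation: A => yb
Steps: 1


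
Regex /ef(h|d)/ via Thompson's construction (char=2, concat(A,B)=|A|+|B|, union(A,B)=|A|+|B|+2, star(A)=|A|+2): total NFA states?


Syntax tree has 4 char leaf(s), 1 union(s), 0 star(s)
chars contribute 4×2 = 8; each union adds +2; each star adds +2
Total: 8 + 2 + 0 = 10 states


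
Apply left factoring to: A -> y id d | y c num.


Common prefix: 'y'
Factored: A -> y A', A' -> id d | c num


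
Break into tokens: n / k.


Scan left to right, longest-match per lexeme
Tokens: ID(n), OP(/), ID(k)


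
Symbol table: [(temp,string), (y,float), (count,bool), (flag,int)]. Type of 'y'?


Lookup 'y' → type float


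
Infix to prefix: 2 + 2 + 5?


left-to-right (same/higher precedence on left): tree is (+ (+ 2 2) 5)
Prefix: + + 2 2 5
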